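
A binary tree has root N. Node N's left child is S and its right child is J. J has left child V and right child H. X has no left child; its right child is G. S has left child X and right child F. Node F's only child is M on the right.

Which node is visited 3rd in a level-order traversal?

Level-order visits nodes level by level from the root, left to right within each level.
Level 0: N
Level 1: S, J
Level 2: X, F, V, H
Level 3: G, M
Full level-order sequence: N, S, J, X, F, V, H, G, M.

J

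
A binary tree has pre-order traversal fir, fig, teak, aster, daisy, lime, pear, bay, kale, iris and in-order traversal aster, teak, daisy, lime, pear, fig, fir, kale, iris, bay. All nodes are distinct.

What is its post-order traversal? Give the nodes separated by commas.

aster, pear, lime, daisy, teak, fig, iris, kale, bay, fir

The first element of pre-order is the root; it splits in-order into left and right subtrees.
Root fir: left subtree has 6 nodes {aster, teak, daisy, lime, pear, fig}, right has 3 {kale, iris, bay}.
  Root fig: left subtree has 5 nodes {aster, teak, daisy, lime, pear}, right has 0 { }.
    Root teak: left subtree has 1 node {aster}, right has 3 {daisy, lime, pear}.
      Root daisy: left subtree has 0 nodes { }, right has 2 {lime, pear}.
        Root lime: left subtree has 0 nodes { }, right has 1 {pear}.
  Root bay: left subtree has 2 nodes {kale, iris}, right has 0 { }.
    Root kale: left subtree has 0 nodes { }, right has 1 {iris}.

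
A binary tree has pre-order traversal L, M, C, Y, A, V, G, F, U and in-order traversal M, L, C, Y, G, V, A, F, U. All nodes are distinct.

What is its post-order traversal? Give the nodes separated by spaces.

M G V U F A Y C L

The first element of pre-order is the root; it splits in-order into left and right subtrees.
Root L: left subtree has 1 node {M}, right has 7 {C, Y, G, V, A, F, U}.
  Root C: left subtree has 0 nodes { }, right has 6 {Y, G, V, A, F, U}.
    Root Y: left subtree has 0 nodes { }, right has 5 {G, V, A, F, U}.
      Root A: left subtree has 2 nodes {G, V}, right has 2 {F, U}.
        Root V: left subtree has 1 node {G}, right has 0 { }.
        Root F: left subtree has 0 nodes { }, right has 1 {U}.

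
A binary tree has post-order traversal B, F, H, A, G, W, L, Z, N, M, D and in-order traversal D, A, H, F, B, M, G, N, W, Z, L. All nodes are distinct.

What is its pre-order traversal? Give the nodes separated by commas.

The last element of post-order is the root; it splits in-order into left and right subtrees.
Root D: left subtree has 0 nodes { }, right has 10 {A, H, F, B, M, G, N, W, Z, L}.
  Root M: left subtree has 4 nodes {A, H, F, B}, right has 5 {G, N, W, Z, L}.
    Root A: left subtree has 0 nodes { }, right has 3 {H, F, B}.
      Root H: left subtree has 0 nodes { }, right has 2 {F, B}.
        Root F: left subtree has 0 nodes { }, right has 1 {B}.
    Root N: left subtree has 1 node {G}, right has 3 {W, Z, L}.
      Root Z: left subtree has 1 node {W}, right has 1 {L}.

D, M, A, H, F, B, N, G, Z, W, L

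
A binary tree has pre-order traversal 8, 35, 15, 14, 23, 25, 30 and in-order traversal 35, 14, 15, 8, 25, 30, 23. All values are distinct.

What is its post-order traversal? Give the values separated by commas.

14, 15, 35, 30, 25, 23, 8

The first element of pre-order is the root; it splits in-order into left and right subtrees.
Root 8: left subtree has 3 nodes {35, 14, 15}, right has 3 {25, 30, 23}.
  Root 35: left subtree has 0 nodes { }, right has 2 {14, 15}.
    Root 15: left subtree has 1 node {14}, right has 0 { }.
  Root 23: left subtree has 2 nodes {25, 30}, right has 0 { }.
    Root 25: left subtree has 0 nodes { }, right has 1 {30}.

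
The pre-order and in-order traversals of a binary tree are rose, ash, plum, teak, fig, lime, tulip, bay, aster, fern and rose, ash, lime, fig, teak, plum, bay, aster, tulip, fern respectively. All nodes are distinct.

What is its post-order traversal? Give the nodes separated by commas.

lime, fig, teak, aster, bay, fern, tulip, plum, ash, rose

The first element of pre-order is the root; it splits in-order into left and right subtrees.
Root rose: left subtree has 0 nodes { }, right has 9 {ash, lime, fig, teak, plum, bay, aster, tulip, fern}.
  Root ash: left subtree has 0 nodes { }, right has 8 {lime, fig, teak, plum, bay, aster, tulip, fern}.
    Root plum: left subtree has 3 nodes {lime, fig, teak}, right has 4 {bay, aster, tulip, fern}.
      Root teak: left subtree has 2 nodes {lime, fig}, right has 0 { }.
        Root fig: left subtree has 1 node {lime}, right has 0 { }.
      Root tulip: left subtree has 2 nodes {bay, aster}, right has 1 {fern}.
        Root bay: left subtree has 0 nodes { }, right has 1 {aster}.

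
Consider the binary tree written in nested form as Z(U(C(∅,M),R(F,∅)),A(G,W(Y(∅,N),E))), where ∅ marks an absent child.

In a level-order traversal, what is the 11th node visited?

E

Level-order visits nodes level by level from the root, left to right within each level.
Level 0: Z
Level 1: U, A
Level 2: C, R, G, W
Level 3: M, F, Y, E
Level 4: N
Full level-order sequence: Z, U, A, C, R, G, W, M, F, Y, E, N.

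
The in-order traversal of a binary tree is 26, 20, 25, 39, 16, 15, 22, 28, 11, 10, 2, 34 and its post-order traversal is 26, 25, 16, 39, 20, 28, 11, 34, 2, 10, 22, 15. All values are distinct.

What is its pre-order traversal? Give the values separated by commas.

The last element of post-order is the root; it splits in-order into left and right subtrees.
Root 15: left subtree has 5 nodes {26, 20, 25, 39, 16}, right has 6 {22, 28, 11, 10, 2, 34}.
  Root 20: left subtree has 1 node {26}, right has 3 {25, 39, 16}.
    Root 39: left subtree has 1 node {25}, right has 1 {16}.
  Root 22: left subtree has 0 nodes { }, right has 5 {28, 11, 10, 2, 34}.
    Root 10: left subtree has 2 nodes {28, 11}, right has 2 {2, 34}.
      Root 11: left subtree has 1 node {28}, right has 0 { }.
      Root 2: left subtree has 0 nodes { }, right has 1 {34}.

15, 20, 26, 39, 25, 16, 22, 10, 11, 28, 2, 34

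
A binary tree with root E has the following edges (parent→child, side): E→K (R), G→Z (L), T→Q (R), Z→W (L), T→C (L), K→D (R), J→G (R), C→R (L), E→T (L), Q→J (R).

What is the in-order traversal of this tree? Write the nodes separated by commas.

In-order visits the left subtree, then the node, then the right subtree.
At E: go left to T.
  At T: go left to C.
    At C: go left to R.
      R is a leaf — visit R.
    Visit C.
    At C: no right child.
  Visit T.
  At T: go right to Q.
    At Q: no left child.
    Visit Q.
    At Q: go right to J.
      At J: no left child.
      Visit J.
      At J: go right to G.
        At G: go left to Z.
          At Z: go left to W.
            W is a leaf — visit W.
          Visit Z.
          At Z: no right child.
        Visit G.
        At G: no right child.
Visit E.
At E: go right to K.
  At K: no left child.
  Visit K.
  At K: go right to D.
    D is a leaf — visit D.

R, C, T, Q, J, W, Z, G, E, K, D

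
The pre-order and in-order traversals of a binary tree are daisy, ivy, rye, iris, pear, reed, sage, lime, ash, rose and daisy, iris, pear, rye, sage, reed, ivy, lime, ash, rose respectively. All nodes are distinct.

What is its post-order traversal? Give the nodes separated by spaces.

The first element of pre-order is the root; it splits in-order into left and right subtrees.
Root daisy: left subtree has 0 nodes { }, right has 9 {iris, pear, rye, sage, reed, ivy, lime, ash, rose}.
  Root ivy: left subtree has 5 nodes {iris, pear, rye, sage, reed}, right has 3 {lime, ash, rose}.
    Root rye: left subtree has 2 nodes {iris, pear}, right has 2 {sage, reed}.
      Root iris: left subtree has 0 nodes { }, right has 1 {pear}.
      Root reed: left subtree has 1 node {sage}, right has 0 { }.
    Root lime: left subtree has 0 nodes { }, right has 2 {ash, rose}.
      Root ash: left subtree has 0 nodes { }, right has 1 {rose}.

pear iris sage reed rye rose ash lime ivy daisy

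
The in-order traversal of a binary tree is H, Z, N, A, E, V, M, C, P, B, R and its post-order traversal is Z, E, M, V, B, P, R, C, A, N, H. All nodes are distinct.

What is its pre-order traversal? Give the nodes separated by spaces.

H N Z A C V E M R P B

The last element of post-order is the root; it splits in-order into left and right subtrees.
Root H: left subtree has 0 nodes { }, right has 10 {Z, N, A, E, V, M, C, P, B, R}.
  Root N: left subtree has 1 node {Z}, right has 8 {A, E, V, M, C, P, B, R}.
    Root A: left subtree has 0 nodes { }, right has 7 {E, V, M, C, P, B, R}.
      Root C: left subtree has 3 nodes {E, V, M}, right has 3 {P, B, R}.
        Root V: left subtree has 1 node {E}, right has 1 {M}.
        Root R: left subtree has 2 nodes {P, B}, right has 0 { }.
          Root P: left subtree has 0 nodes { }, right has 1 {B}.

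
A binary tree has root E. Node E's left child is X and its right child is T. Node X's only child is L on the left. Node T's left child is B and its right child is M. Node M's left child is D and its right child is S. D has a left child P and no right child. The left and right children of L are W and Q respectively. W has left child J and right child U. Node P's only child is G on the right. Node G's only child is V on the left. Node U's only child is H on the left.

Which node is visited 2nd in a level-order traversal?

Level-order visits nodes level by level from the root, left to right within each level.
Level 0: E
Level 1: X, T
Level 2: L, B, M
Level 3: W, Q, D, S
Level 4: J, U, P
Level 5: H, G
Level 6: V
Full level-order sequence: E, X, T, L, B, M, W, Q, D, S, J, U, P, H, G, V.

X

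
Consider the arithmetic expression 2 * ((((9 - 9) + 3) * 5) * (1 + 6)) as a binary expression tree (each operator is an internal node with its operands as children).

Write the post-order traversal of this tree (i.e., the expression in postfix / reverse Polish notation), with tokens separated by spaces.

Post-order on an expression tree gives postfix notation: for each operator, emit left operand, right operand, then the operator.

2 9 9 - 3 + 5 * 1 6 + * *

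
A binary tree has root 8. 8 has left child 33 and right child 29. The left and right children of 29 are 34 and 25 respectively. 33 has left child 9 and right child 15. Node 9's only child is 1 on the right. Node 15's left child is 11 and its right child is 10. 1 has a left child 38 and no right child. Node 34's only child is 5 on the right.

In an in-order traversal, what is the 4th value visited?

In-order visits the left subtree, then the node, then the right subtree.
At 8: go left to 33.
  At 33: go left to 9.
    At 9: no left child.
    Visit 9.
    At 9: go right to 1.
      At 1: go left to 38.
        38 is a leaf — visit 38.
      Visit 1.
      At 1: no right child.
  Visit 33.
  At 33: go right to 15.
    At 15: go left to 11.
      11 is a leaf — visit 11.
    Visit 15.
    At 15: go right to 10.
      10 is a leaf — visit 10.
Visit 8.
At 8: go right to 29.
  At 29: go left to 34.
    At 34: no left child.
    Visit 34.
    At 34: go right to 5.
      5 is a leaf — visit 5.
  Visit 29.
  At 29: go right to 25.
    25 is a leaf — visit 25.
Full in-order sequence: 9, 38, 1, 33, 11, 15, 10, 8, 34, 5, 29, 25.

33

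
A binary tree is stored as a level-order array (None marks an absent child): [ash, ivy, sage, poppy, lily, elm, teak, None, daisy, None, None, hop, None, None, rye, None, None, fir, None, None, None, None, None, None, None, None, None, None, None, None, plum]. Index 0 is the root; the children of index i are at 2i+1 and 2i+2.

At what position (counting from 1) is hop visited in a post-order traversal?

6

Post-order visits the left subtree, then the right subtree, then the node.
At ash: go left to ivy.
  At ivy: go left to poppy.
    At poppy: no left child.
    At poppy: go right to daisy.
      At daisy: go left to fir.
        fir is a leaf — visit fir.
      At daisy: no right child.
      Visit daisy.
    Visit poppy.
  At ivy: go right to lily.
    lily is a leaf — visit lily.
  Visit ivy.
At ash: go right to sage.
  At sage: go left to elm.
    At elm: go left to hop.
      hop is a leaf — visit hop.
    At elm: no right child.
    Visit elm.
  At sage: go right to teak.
    At teak: no left child.
    At teak: go right to rye.
      At rye: no left child.
      At rye: go right to plum.
        plum is a leaf — visit plum.
      Visit rye.
    Visit teak.
  Visit sage.
Visit ash.
Full post-order sequence: fir, daisy, poppy, lily, ivy, hop, elm, plum, rye, teak, sage, ash.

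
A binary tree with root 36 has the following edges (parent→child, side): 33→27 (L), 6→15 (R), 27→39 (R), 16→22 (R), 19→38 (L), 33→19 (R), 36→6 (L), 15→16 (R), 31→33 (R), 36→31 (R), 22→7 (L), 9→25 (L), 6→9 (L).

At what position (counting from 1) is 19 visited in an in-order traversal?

In-order visits the left subtree, then the node, then the right subtree.
At 36: go left to 6.
  At 6: go left to 9.
    At 9: go left to 25.
      25 is a leaf — visit 25.
    Visit 9.
    At 9: no right child.
  Visit 6.
  At 6: go right to 15.
    At 15: no left child.
    Visit 15.
    At 15: go right to 16.
      At 16: no left child.
      Visit 16.
      At 16: go right to 22.
        At 22: go left to 7.
          7 is a leaf — visit 7.
        Visit 22.
        At 22: no right child.
Visit 36.
At 36: go right to 31.
  At 31: no left child.
  Visit 31.
  At 31: go right to 33.
    At 33: go left to 27.
      At 27: no left child.
      Visit 27.
      At 27: go right to 39.
        39 is a leaf — visit 39.
    Visit 33.
    At 33: go right to 19.
      At 19: go left to 38.
        38 is a leaf — visit 38.
      Visit 19.
      At 19: no right child.
Full in-order sequence: 25, 9, 6, 15, 16, 7, 22, 36, 31, 27, 39, 33, 38, 19.

14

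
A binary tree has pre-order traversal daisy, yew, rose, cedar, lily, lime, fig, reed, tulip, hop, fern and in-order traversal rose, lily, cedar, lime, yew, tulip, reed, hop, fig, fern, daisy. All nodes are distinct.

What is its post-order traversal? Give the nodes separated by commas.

The first element of pre-order is the root; it splits in-order into left and right subtrees.
Root daisy: left subtree has 10 nodes {rose, lily, cedar, lime, yew, tulip, reed, hop, fig, fern}, right has 0 { }.
  Root yew: left subtree has 4 nodes {rose, lily, cedar, lime}, right has 5 {tulip, reed, hop, fig, fern}.
    Root rose: left subtree has 0 nodes { }, right has 3 {lily, cedar, lime}.
      Root cedar: left subtree has 1 node {lily}, right has 1 {lime}.
    Root fig: left subtree has 3 nodes {tulip, reed, hop}, right has 1 {fern}.
      Root reed: left subtree has 1 node {tulip}, right has 1 {hop}.

lily, lime, cedar, rose, tulip, hop, reed, fern, fig, yew, daisy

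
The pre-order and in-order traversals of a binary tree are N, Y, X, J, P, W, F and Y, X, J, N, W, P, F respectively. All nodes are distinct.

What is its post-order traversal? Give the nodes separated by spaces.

The first element of pre-order is the root; it splits in-order into left and right subtrees.
Root N: left subtree has 3 nodes {Y, X, J}, right has 3 {W, P, F}.
  Root Y: left subtree has 0 nodes { }, right has 2 {X, J}.
    Root X: left subtree has 0 nodes { }, right has 1 {J}.
  Root P: left subtree has 1 node {W}, right has 1 {F}.

J X Y W F P N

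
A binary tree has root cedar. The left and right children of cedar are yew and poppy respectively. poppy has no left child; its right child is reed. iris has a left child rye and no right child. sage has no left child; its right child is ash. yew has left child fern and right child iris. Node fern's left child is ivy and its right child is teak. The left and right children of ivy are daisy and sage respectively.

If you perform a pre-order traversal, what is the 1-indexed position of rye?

Pre-order visits the node, then its left subtree, then its right subtree.
Visit cedar.
At cedar: go left to yew.
  Visit yew.
  At yew: go left to fern.
    Visit fern.
    At fern: go left to ivy.
      Visit ivy.
      At ivy: go left to daisy.
        daisy is a leaf — visit daisy.
      At ivy: go right to sage.
        Visit sage.
        At sage: no left child.
        At sage: go right to ash.
          ash is a leaf — visit ash.
    At fern: go right to teak.
      teak is a leaf — visit teak.
  At yew: go right to iris.
    Visit iris.
    At iris: go left to rye.
      rye is a leaf — visit rye.
    At iris: no right child.
At cedar: go right to poppy.
  Visit poppy.
  At poppy: no left child.
  At poppy: go right to reed.
    reed is a leaf — visit reed.
Full pre-order sequence: cedar, yew, fern, ivy, daisy, sage, ash, teak, iris, rye, poppy, reed.

10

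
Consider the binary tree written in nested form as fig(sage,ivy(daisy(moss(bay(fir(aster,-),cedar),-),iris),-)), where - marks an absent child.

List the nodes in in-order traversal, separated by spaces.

In-order visits the left subtree, then the node, then the right subtree.
At fig: go left to sage.
  sage is a leaf — visit sage.
Visit fig.
At fig: go right to ivy.
  At ivy: go left to daisy.
    At daisy: go left to moss.
      At moss: go left to bay.
        At bay: go left to fir.
          At fir: go left to aster.
            aster is a leaf — visit aster.
          Visit fir.
          At fir: no right child.
        Visit bay.
        At bay: go right to cedar.
          cedar is a leaf — visit cedar.
      Visit moss.
      At moss: no right child.
    Visit daisy.
    At daisy: go right to iris.
      iris is a leaf — visit iris.
  Visit ivy.
  At ivy: no right child.

sage fig aster fir bay cedar moss daisy iris ivy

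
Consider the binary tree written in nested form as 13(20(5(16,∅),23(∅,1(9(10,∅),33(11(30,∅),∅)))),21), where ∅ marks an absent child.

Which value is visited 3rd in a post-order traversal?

Post-order visits the left subtree, then the right subtree, then the node.
At 13: go left to 20.
  At 20: go left to 5.
    At 5: go left to 16.
      16 is a leaf — visit 16.
    At 5: no right child.
    Visit 5.
  At 20: go right to 23.
    At 23: no left child.
    At 23: go right to 1.
      At 1: go left to 9.
        At 9: go left to 10.
          10 is a leaf — visit 10.
        At 9: no right child.
        Visit 9.
      At 1: go right to 33.
        At 33: go left to 11.
          At 11: go left to 30.
            30 is a leaf — visit 30.
          At 11: no right child.
          Visit 11.
        At 33: no right child.
        Visit 33.
      Visit 1.
    Visit 23.
  Visit 20.
At 13: go right to 21.
  21 is a leaf — visit 21.
Visit 13.
Full post-order sequence: 16, 5, 10, 9, 30, 11, 33, 1, 23, 20, 21, 13.

10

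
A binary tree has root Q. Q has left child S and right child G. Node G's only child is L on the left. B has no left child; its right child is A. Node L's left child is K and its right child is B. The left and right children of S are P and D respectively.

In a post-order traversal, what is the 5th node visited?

A

Post-order visits the left subtree, then the right subtree, then the node.
At Q: go left to S.
  At S: go left to P.
    P is a leaf — visit P.
  At S: go right to D.
    D is a leaf — visit D.
  Visit S.
At Q: go right to G.
  At G: go left to L.
    At L: go left to K.
      K is a leaf — visit K.
    At L: go right to B.
      At B: no left child.
      At B: go right to A.
        A is a leaf — visit A.
      Visit B.
    Visit L.
  At G: no right child.
  Visit G.
Visit Q.
Full post-order sequence: P, D, S, K, A, B, L, G, Q.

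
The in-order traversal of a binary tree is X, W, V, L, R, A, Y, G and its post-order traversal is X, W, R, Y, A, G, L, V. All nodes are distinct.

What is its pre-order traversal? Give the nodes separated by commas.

The last element of post-order is the root; it splits in-order into left and right subtrees.
Root V: left subtree has 2 nodes {X, W}, right has 5 {L, R, A, Y, G}.
  Root W: left subtree has 1 node {X}, right has 0 { }.
  Root L: left subtree has 0 nodes { }, right has 4 {R, A, Y, G}.
    Root G: left subtree has 3 nodes {R, A, Y}, right has 0 { }.
      Root A: left subtree has 1 node {R}, right has 1 {Y}.

V, W, X, L, G, A, R, Y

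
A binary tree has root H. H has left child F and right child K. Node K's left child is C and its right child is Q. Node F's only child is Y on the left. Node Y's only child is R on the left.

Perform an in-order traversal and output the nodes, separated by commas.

R, Y, F, H, C, K, Q

In-order visits the left subtree, then the node, then the right subtree.
At H: go left to F.
  At F: go left to Y.
    At Y: go left to R.
      R is a leaf — visit R.
    Visit Y.
    At Y: no right child.
  Visit F.
  At F: no right child.
Visit H.
At H: go right to K.
  At K: go left to C.
    C is a leaf — visit C.
  Visit K.
  At K: go right to Q.
    Q is a leaf — visit Q.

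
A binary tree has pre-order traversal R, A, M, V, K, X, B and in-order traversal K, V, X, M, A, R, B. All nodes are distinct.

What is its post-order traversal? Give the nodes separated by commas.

The first element of pre-order is the root; it splits in-order into left and right subtrees.
Root R: left subtree has 5 nodes {K, V, X, M, A}, right has 1 {B}.
  Root A: left subtree has 4 nodes {K, V, X, M}, right has 0 { }.
    Root M: left subtree has 3 nodes {K, V, X}, right has 0 { }.
      Root V: left subtree has 1 node {K}, right has 1 {X}.

K, X, V, M, A, B, R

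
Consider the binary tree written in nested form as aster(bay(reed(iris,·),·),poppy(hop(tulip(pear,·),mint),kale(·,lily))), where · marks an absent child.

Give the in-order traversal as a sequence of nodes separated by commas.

iris, reed, bay, aster, pear, tulip, hop, mint, poppy, kale, lily

In-order visits the left subtree, then the node, then the right subtree.
At aster: go left to bay.
  At bay: go left to reed.
    At reed: go left to iris.
      iris is a leaf — visit iris.
    Visit reed.
    At reed: no right child.
  Visit bay.
  At bay: no right child.
Visit aster.
At aster: go right to poppy.
  At poppy: go left to hop.
    At hop: go left to tulip.
      At tulip: go left to pear.
        pear is a leaf — visit pear.
      Visit tulip.
      At tulip: no right child.
    Visit hop.
    At hop: go right to mint.
      mint is a leaf — visit mint.
  Visit poppy.
  At poppy: go right to kale.
    At kale: no left child.
    Visit kale.
    At kale: go right to lily.
      lily is a leaf — visit lily.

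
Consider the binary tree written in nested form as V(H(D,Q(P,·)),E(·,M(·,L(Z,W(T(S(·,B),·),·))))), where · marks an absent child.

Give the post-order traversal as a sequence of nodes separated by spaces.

D P Q H Z B S T W L M E V

Post-order visits the left subtree, then the right subtree, then the node.
At V: go left to H.
  At H: go left to D.
    D is a leaf — visit D.
  At H: go right to Q.
    At Q: go left to P.
      P is a leaf — visit P.
    At Q: no right child.
    Visit Q.
  Visit H.
At V: go right to E.
  At E: no left child.
  At E: go right to M.
    At M: no left child.
    At M: go right to L.
      At L: go left to Z.
        Z is a leaf — visit Z.
      At L: go right to W.
        At W: go left to T.
          At T: go left to S.
            At S: no left child.
            At S: go right to B.
              B is a leaf — visit B.
            Visit S.
          At T: no right child.
          Visit T.
        At W: no right child.
        Visit W.
      Visit L.
    Visit M.
  Visit E.
Visit V.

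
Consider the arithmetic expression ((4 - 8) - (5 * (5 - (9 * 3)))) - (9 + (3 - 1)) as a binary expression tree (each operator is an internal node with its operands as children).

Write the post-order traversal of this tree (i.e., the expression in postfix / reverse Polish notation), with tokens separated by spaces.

Post-order on an expression tree gives postfix notation: for each operator, emit left operand, right operand, then the operator.

4 8 - 5 5 9 3 * - * - 9 3 1 - + -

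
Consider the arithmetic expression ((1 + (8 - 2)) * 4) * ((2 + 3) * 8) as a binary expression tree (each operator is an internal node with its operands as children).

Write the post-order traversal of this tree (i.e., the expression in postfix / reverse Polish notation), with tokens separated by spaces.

Post-order on an expression tree gives postfix notation: for each operator, emit left operand, right operand, then the operator.

1 8 2 - + 4 * 2 3 + 8 * *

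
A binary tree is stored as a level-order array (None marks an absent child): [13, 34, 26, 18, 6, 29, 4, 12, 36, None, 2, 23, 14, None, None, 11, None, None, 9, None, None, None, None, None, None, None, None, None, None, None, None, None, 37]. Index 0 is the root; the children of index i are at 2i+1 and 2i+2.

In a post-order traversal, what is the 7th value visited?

Post-order visits the left subtree, then the right subtree, then the node.
At 13: go left to 34.
  At 34: go left to 18.
    At 18: go left to 12.
      At 12: go left to 11.
        At 11: no left child.
        At 11: go right to 37.
          37 is a leaf — visit 37.
        Visit 11.
      At 12: no right child.
      Visit 12.
    At 18: go right to 36.
      At 36: no left child.
      At 36: go right to 9.
        9 is a leaf — visit 9.
      Visit 36.
    Visit 18.
  At 34: go right to 6.
    At 6: no left child.
    At 6: go right to 2.
      2 is a leaf — visit 2.
    Visit 6.
  Visit 34.
At 13: go right to 26.
  At 26: go left to 29.
    At 29: go left to 23.
      23 is a leaf — visit 23.
    At 29: go right to 14.
      14 is a leaf — visit 14.
    Visit 29.
  At 26: go right to 4.
    4 is a leaf — visit 4.
  Visit 26.
Visit 13.
Full post-order sequence: 37, 11, 12, 9, 36, 18, 2, 6, 34, 23, 14, 29, 4, 26, 13.

2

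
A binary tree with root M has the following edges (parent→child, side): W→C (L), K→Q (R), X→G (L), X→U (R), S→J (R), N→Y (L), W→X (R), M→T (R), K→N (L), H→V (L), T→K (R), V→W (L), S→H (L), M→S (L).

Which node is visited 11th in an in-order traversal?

T

In-order visits the left subtree, then the node, then the right subtree.
At M: go left to S.
  At S: go left to H.
    At H: go left to V.
      At V: go left to W.
        At W: go left to C.
          C is a leaf — visit C.
        Visit W.
        At W: go right to X.
          At X: go left to G.
            G is a leaf — visit G.
          Visit X.
          At X: go right to U.
            U is a leaf — visit U.
      Visit V.
      At V: no right child.
    Visit H.
    At H: no right child.
  Visit S.
  At S: go right to J.
    J is a leaf — visit J.
Visit M.
At M: go right to T.
  At T: no left child.
  Visit T.
  At T: go right to K.
    At K: go left to N.
      At N: go left to Y.
        Y is a leaf — visit Y.
      Visit N.
      At N: no right child.
    Visit K.
    At K: go right to Q.
      Q is a leaf — visit Q.
Full in-order sequence: C, W, G, X, U, V, H, S, J, M, T, Y, N, K, Q.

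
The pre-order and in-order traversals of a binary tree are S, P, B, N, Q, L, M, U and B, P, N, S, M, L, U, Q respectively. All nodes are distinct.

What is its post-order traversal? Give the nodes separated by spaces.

The first element of pre-order is the root; it splits in-order into left and right subtrees.
Root S: left subtree has 3 nodes {B, P, N}, right has 4 {M, L, U, Q}.
  Root P: left subtree has 1 node {B}, right has 1 {N}.
  Root Q: left subtree has 3 nodes {M, L, U}, right has 0 { }.
    Root L: left subtree has 1 node {M}, right has 1 {U}.

B N P M U L Q S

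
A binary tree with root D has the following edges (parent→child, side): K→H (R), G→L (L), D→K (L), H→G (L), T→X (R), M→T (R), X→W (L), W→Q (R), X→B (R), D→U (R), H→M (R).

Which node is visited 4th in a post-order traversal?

Post-order visits the left subtree, then the right subtree, then the node.
At D: go left to K.
  At K: no left child.
  At K: go right to H.
    At H: go left to G.
      At G: go left to L.
        L is a leaf — visit L.
      At G: no right child.
      Visit G.
    At H: go right to M.
      At M: no left child.
      At M: go right to T.
        At T: no left child.
        At T: go right to X.
          At X: go left to W.
            At W: no left child.
            At W: go right to Q.
              Q is a leaf — visit Q.
            Visit W.
          At X: go right to B.
            B is a leaf — visit B.
          Visit X.
        Visit T.
      Visit M.
    Visit H.
  Visit K.
At D: go right to U.
  U is a leaf — visit U.
Visit D.
Full post-order sequence: L, G, Q, W, B, X, T, M, H, K, U, D.

W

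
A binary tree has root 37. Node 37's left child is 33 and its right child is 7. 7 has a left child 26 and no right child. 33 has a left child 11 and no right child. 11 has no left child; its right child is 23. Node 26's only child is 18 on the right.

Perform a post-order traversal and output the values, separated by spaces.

23 11 33 18 26 7 37

Post-order visits the left subtree, then the right subtree, then the node.
At 37: go left to 33.
  At 33: go left to 11.
    At 11: no left child.
    At 11: go right to 23.
      23 is a leaf — visit 23.
    Visit 11.
  At 33: no right child.
  Visit 33.
At 37: go right to 7.
  At 7: go left to 26.
    At 26: no left child.
    At 26: go right to 18.
      18 is a leaf — visit 18.
    Visit 26.
  At 7: no right child.
  Visit 7.
Visit 37.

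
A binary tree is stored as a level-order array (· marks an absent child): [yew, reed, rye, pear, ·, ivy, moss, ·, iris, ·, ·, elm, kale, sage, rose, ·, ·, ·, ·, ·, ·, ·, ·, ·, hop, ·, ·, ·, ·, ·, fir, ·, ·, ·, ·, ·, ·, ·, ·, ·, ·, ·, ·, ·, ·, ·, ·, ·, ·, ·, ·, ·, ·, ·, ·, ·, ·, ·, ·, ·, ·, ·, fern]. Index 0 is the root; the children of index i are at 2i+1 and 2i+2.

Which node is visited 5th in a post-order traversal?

elm

Post-order visits the left subtree, then the right subtree, then the node.
At yew: go left to reed.
  At reed: go left to pear.
    At pear: no left child.
    At pear: go right to iris.
      iris is a leaf — visit iris.
    Visit pear.
  At reed: no right child.
  Visit reed.
At yew: go right to rye.
  At rye: go left to ivy.
    At ivy: go left to elm.
      At elm: no left child.
      At elm: go right to hop.
        hop is a leaf — visit hop.
      Visit elm.
    At ivy: go right to kale.
      kale is a leaf — visit kale.
    Visit ivy.
  At rye: go right to moss.
    At moss: go left to sage.
      sage is a leaf — visit sage.
    At moss: go right to rose.
      At rose: no left child.
      At rose: go right to fir.
        At fir: no left child.
        At fir: go right to fern.
          fern is a leaf — visit fern.
        Visit fir.
      Visit rose.
    Visit moss.
  Visit rye.
Visit yew.
Full post-order sequence: iris, pear, reed, hop, elm, kale, ivy, sage, fern, fir, rose, moss, rye, yew.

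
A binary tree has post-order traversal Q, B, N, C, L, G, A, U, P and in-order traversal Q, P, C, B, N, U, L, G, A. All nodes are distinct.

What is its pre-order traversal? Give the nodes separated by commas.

P, Q, U, C, N, B, A, G, L

The last element of post-order is the root; it splits in-order into left and right subtrees.
Root P: left subtree has 1 node {Q}, right has 7 {C, B, N, U, L, G, A}.
  Root U: left subtree has 3 nodes {C, B, N}, right has 3 {L, G, A}.
    Root C: left subtree has 0 nodes { }, right has 2 {B, N}.
      Root N: left subtree has 1 node {B}, right has 0 { }.
    Root A: left subtree has 2 nodes {L, G}, right has 0 { }.
      Root G: left subtree has 1 node {L}, right has 0 { }.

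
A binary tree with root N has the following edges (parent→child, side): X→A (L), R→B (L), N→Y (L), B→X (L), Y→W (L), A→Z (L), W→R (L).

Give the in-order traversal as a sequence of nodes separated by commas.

Z, A, X, B, R, W, Y, N

In-order visits the left subtree, then the node, then the right subtree.
At N: go left to Y.
  At Y: go left to W.
    At W: go left to R.
      At R: go left to B.
        At B: go left to X.
          At X: go left to A.
            At A: go left to Z.
              Z is a leaf — visit Z.
            Visit A.
            At A: no right child.
          Visit X.
          At X: no right child.
        Visit B.
        At B: no right child.
      Visit R.
      At R: no right child.
    Visit W.
    At W: no right child.
  Visit Y.
  At Y: no right child.
Visit N.
At N: no right child.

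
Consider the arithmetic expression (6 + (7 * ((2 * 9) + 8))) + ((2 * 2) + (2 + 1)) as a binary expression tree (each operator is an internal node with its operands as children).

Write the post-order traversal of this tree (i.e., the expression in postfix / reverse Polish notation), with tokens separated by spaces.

Post-order on an expression tree gives postfix notation: for each operator, emit left operand, right operand, then the operator.

6 7 2 9 * 8 + * + 2 2 * 2 1 + + +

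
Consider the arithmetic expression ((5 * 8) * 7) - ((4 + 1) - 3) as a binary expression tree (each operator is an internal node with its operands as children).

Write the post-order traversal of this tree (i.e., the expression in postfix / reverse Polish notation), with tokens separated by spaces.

Post-order on an expression tree gives postfix notation: for each operator, emit left operand, right operand, then the operator.

5 8 * 7 * 4 1 + 3 - -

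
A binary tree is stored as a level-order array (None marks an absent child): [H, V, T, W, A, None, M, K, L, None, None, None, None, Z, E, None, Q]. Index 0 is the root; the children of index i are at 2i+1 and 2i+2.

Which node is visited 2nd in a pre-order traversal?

Pre-order visits the node, then its left subtree, then its right subtree.
Visit H.
At H: go left to V.
  Visit V.
  At V: go left to W.
    Visit W.
    At W: go left to K.
      Visit K.
      At K: no left child.
      At K: go right to Q.
        Q is a leaf — visit Q.
    At W: go right to L.
      L is a leaf — visit L.
  At V: go right to A.
    A is a leaf — visit A.
At H: go right to T.
  Visit T.
  At T: no left child.
  At T: go right to M.
    Visit M.
    At M: go left to Z.
      Z is a leaf — visit Z.
    At M: go right to E.
      E is a leaf — visit E.
Full pre-order sequence: H, V, W, K, Q, L, A, T, M, Z, E.

V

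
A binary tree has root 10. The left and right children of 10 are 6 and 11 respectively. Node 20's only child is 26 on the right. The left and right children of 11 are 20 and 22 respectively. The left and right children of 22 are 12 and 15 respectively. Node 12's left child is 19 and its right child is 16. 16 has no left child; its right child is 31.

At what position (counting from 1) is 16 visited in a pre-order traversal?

Pre-order visits the node, then its left subtree, then its right subtree.
Visit 10.
At 10: go left to 6.
  6 is a leaf — visit 6.
At 10: go right to 11.
  Visit 11.
  At 11: go left to 20.
    Visit 20.
    At 20: no left child.
    At 20: go right to 26.
      26 is a leaf — visit 26.
  At 11: go right to 22.
    Visit 22.
    At 22: go left to 12.
      Visit 12.
      At 12: go left to 19.
        19 is a leaf — visit 19.
      At 12: go right to 16.
        Visit 16.
        At 16: no left child.
        At 16: go right to 31.
          31 is a leaf — visit 31.
    At 22: go right to 15.
      15 is a leaf — visit 15.
Full pre-order sequence: 10, 6, 11, 20, 26, 22, 12, 19, 16, 31, 15.

9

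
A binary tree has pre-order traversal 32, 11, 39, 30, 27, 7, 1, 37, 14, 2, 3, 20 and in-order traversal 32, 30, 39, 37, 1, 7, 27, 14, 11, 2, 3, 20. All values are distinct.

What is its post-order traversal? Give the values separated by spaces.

The first element of pre-order is the root; it splits in-order into left and right subtrees.
Root 32: left subtree has 0 nodes { }, right has 11 {30, 39, 37, 1, 7, 27, 14, 11, 2, 3, 20}.
  Root 11: left subtree has 7 nodes {30, 39, 37, 1, 7, 27, 14}, right has 3 {2, 3, 20}.
    Root 39: left subtree has 1 node {30}, right has 5 {37, 1, 7, 27, 14}.
      Root 27: left subtree has 3 nodes {37, 1, 7}, right has 1 {14}.
        Root 7: left subtree has 2 nodes {37, 1}, right has 0 { }.
          Root 1: left subtree has 1 node {37}, right has 0 { }.
    Root 2: left subtree has 0 nodes { }, right has 2 {3, 20}.
      Root 3: left subtree has 0 nodes { }, right has 1 {20}.

30 37 1 7 14 27 39 20 3 2 11 32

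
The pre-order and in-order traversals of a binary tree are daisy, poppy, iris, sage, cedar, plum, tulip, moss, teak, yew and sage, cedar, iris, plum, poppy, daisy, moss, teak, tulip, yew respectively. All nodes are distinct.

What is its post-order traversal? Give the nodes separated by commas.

cedar, sage, plum, iris, poppy, teak, moss, yew, tulip, daisy

The first element of pre-order is the root; it splits in-order into left and right subtrees.
Root daisy: left subtree has 5 nodes {sage, cedar, iris, plum, poppy}, right has 4 {moss, teak, tulip, yew}.
  Root poppy: left subtree has 4 nodes {sage, cedar, iris, plum}, right has 0 { }.
    Root iris: left subtree has 2 nodes {sage, cedar}, right has 1 {plum}.
      Root sage: left subtree has 0 nodes { }, right has 1 {cedar}.
  Root tulip: left subtree has 2 nodes {moss, teak}, right has 1 {yew}.
    Root moss: left subtree has 0 nodes { }, right has 1 {teak}.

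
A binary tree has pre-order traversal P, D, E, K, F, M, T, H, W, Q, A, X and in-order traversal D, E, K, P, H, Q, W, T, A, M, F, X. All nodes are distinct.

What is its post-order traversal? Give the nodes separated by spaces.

The first element of pre-order is the root; it splits in-order into left and right subtrees.
Root P: left subtree has 3 nodes {D, E, K}, right has 8 {H, Q, W, T, A, M, F, X}.
  Root D: left subtree has 0 nodes { }, right has 2 {E, K}.
    Root E: left subtree has 0 nodes { }, right has 1 {K}.
  Root F: left subtree has 6 nodes {H, Q, W, T, A, M}, right has 1 {X}.
    Root M: left subtree has 5 nodes {H, Q, W, T, A}, right has 0 { }.
      Root T: left subtree has 3 nodes {H, Q, W}, right has 1 {A}.
        Root H: left subtree has 0 nodes { }, right has 2 {Q, W}.
          Root W: left subtree has 1 node {Q}, right has 0 { }.

K E D Q W H A T M X F P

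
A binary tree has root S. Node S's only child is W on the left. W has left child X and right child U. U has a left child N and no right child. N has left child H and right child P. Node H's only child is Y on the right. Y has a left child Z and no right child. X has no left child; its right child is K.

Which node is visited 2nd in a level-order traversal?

W

Level-order visits nodes level by level from the root, left to right within each level.
Level 0: S
Level 1: W
Level 2: X, U
Level 3: K, N
Level 4: H, P
Level 5: Y
Level 6: Z
Full level-order sequence: S, W, X, U, K, N, H, P, Y, Z.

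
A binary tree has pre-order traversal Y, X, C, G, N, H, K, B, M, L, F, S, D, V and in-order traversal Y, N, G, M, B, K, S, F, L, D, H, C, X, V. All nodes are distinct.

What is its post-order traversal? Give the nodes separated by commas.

N, M, B, S, F, D, L, K, H, G, C, V, X, Y

The first element of pre-order is the root; it splits in-order into left and right subtrees.
Root Y: left subtree has 0 nodes { }, right has 13 {N, G, M, B, K, S, F, L, D, H, C, X, V}.
  Root X: left subtree has 11 nodes {N, G, M, B, K, S, F, L, D, H, C}, right has 1 {V}.
    Root C: left subtree has 10 nodes {N, G, M, B, K, S, F, L, D, H}, right has 0 { }.
      Root G: left subtree has 1 node {N}, right has 8 {M, B, K, S, F, L, D, H}.
        Root H: left subtree has 7 nodes {M, B, K, S, F, L, D}, right has 0 { }.
          Root K: left subtree has 2 nodes {M, B}, right has 4 {S, F, L, D}.
            Root B: left subtree has 1 node {M}, right has 0 { }.
            Root L: left subtree has 2 nodes {S, F}, right has 1 {D}.
              Root F: left subtree has 1 node {S}, right has 0 { }.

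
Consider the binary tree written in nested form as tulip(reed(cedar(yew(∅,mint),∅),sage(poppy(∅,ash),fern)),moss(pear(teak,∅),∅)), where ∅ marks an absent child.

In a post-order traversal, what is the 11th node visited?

Post-order visits the left subtree, then the right subtree, then the node.
At tulip: go left to reed.
  At reed: go left to cedar.
    At cedar: go left to yew.
      At yew: no left child.
      At yew: go right to mint.
        mint is a leaf — visit mint.
      Visit yew.
    At cedar: no right child.
    Visit cedar.
  At reed: go right to sage.
    At sage: go left to poppy.
      At poppy: no left child.
      At poppy: go right to ash.
        ash is a leaf — visit ash.
      Visit poppy.
    At sage: go right to fern.
      fern is a leaf — visit fern.
    Visit sage.
  Visit reed.
At tulip: go right to moss.
  At moss: go left to pear.
    At pear: go left to teak.
      teak is a leaf — visit teak.
    At pear: no right child.
    Visit pear.
  At moss: no right child.
  Visit moss.
Visit tulip.
Full post-order sequence: mint, yew, cedar, ash, poppy, fern, sage, reed, teak, pear, moss, tulip.

moss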